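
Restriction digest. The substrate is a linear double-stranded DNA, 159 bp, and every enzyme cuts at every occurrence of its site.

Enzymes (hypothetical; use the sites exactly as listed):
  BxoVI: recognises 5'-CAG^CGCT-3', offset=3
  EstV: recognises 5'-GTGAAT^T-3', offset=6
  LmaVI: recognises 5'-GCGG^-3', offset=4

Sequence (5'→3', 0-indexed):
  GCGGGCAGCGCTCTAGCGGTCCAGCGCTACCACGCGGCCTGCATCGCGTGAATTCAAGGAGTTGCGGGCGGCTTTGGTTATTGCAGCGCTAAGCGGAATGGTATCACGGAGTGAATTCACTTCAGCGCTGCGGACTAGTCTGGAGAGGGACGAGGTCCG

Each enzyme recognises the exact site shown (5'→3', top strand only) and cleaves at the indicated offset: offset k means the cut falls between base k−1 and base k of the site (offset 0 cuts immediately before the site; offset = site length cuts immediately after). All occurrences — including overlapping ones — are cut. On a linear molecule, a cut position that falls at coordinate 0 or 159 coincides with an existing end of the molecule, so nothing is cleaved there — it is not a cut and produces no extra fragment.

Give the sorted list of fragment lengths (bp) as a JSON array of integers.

Scan for sites:
  BxoVI (CAGCGCT, off=3): starts [5, 21, 83, 122] → cuts [8, 24, 86, 125]
  EstV (GTGAATT, off=6): starts [47, 110] → cuts [53, 116]
  LmaVI (GCGG, off=4): starts [0, 15, 33, 63, 67, 92, 129] → cuts [4, 19, 37, 67, 71, 96, 133]

All cut coordinates (distinct, sorted): [4, 8, 19, 24, 37, 53, 67, 71, 86, 96, 116, 125, 133]

Fragment lengths:
  [0,4): 4 bp
  [4,8): 4 bp
  [8,19): 11 bp
  [19,24): 5 bp
  [24,37): 13 bp
  [37,53): 16 bp
  [53,67): 14 bp
  [67,71): 4 bp
  [71,86): 15 bp
  [86,96): 10 bp
  [96,116): 20 bp
  [116,125): 9 bp
  [125,133): 8 bp
  [133,159): 26 bp

[4,4,4,5,8,9,10,11,13,14,15,16,20,26]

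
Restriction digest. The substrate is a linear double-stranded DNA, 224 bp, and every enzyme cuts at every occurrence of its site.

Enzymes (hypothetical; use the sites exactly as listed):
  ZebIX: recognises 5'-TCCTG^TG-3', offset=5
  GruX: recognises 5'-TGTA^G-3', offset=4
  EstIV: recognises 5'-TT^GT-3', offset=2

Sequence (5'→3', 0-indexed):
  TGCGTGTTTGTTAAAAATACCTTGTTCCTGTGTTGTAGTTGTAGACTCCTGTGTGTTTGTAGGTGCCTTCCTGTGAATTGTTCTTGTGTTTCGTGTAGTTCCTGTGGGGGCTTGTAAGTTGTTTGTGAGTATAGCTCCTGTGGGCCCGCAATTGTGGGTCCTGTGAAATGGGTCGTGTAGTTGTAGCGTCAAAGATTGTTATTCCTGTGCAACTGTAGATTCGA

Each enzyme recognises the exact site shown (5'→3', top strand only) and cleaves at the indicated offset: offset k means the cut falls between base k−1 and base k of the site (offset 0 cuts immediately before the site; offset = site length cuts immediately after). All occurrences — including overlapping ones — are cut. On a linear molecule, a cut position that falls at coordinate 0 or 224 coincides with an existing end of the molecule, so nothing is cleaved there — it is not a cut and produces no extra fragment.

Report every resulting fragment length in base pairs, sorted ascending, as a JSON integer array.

[3,3,3,3,3,3,4,4,6,6,7,7,7,7,7,8,9,9,10,10,10,12,12,12,13,14,16,16]

Site scan:
  ZebIX (TCCTGTG, off=5): starts [25, 46, 68, 99, 135, 158, 202] → cuts [30, 51, 73, 104, 140, 163, 207]
  GruX (TGTAG, off=4): starts [33, 39, 57, 93, 175, 181, 213] → cuts [37, 43, 61, 97, 179, 185, 217]
  EstIV (TTGT, off=2): starts [7, 21, 32, 38, 56, 77, 83, 111, 118, 122, 151, 180, 195] → cuts [9, 23, 34, 40, 58, 79, 85, 113, 120, 124, 153, 182, 197]

All cut coordinates (distinct, sorted): [9, 23, 30, 34, 37, 40, 43, 51, 58, 61, 73, 79, 85, 97, 104, 113, 120, 124, 140, 153, 163, 179, 182, 185, 197, 207, 217]

Fragments:
  [0,9): 9 bp
  [9,23): 14 bp
  [23,30): 7 bp
  [30,34): 4 bp
  [34,37): 3 bp
  [37,40): 3 bp
  [40,43): 3 bp
  [43,51): 8 bp
  [51,58): 7 bp
  [58,61): 3 bp
  [61,73): 12 bp
  [73,79): 6 bp
  [79,85): 6 bp
  [85,97): 12 bp
  [97,104): 7 bp
  [104,113): 9 bp
  [113,120): 7 bp
  [120,124): 4 bp
  [124,140): 16 bp
  [140,153): 13 bp
  [153,163): 10 bp
  [163,179): 16 bp
  [179,182): 3 bp
  [182,185): 3 bp
  [185,197): 12 bp
  [197,207): 10 bp
  [207,217): 10 bp
  [217,224): 7 bp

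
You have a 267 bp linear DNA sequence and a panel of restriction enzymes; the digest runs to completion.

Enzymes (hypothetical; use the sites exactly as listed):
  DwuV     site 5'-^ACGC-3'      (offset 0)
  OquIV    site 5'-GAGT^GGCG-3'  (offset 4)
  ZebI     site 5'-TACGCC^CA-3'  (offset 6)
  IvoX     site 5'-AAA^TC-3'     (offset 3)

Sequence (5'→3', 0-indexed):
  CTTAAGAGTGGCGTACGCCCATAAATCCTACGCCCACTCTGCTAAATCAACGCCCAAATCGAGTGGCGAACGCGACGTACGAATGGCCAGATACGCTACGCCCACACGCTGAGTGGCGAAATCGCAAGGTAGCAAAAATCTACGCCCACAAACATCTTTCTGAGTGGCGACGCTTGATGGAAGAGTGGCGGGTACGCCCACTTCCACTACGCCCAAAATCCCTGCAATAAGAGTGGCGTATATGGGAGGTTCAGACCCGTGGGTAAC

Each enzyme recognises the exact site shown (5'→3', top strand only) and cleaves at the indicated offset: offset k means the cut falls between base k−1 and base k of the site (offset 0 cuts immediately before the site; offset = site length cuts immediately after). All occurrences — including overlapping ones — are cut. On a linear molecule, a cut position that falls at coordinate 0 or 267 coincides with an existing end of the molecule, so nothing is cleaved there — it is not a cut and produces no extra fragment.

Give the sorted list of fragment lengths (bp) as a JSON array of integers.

[3,3,3,4,4,5,5,5,5,5,5,5,5,5,5,6,6,7,7,9,9,9,10,12,16,17,17,19,23,33]

Site scan:
  DwuV (ACGC, off=0): starts [14, 29, 49, 69, 92, 97, 105, 141, 169, 193, 208] → cuts [14, 29, 49, 69, 92, 97, 105, 141, 169, 193, 208]
  OquIV (GAGTGGCG, off=4): starts [5, 60, 110, 161, 182, 230] → cuts [9, 64, 114, 165, 186, 234]
  ZebI (TACGCCCA, off=6): starts [13, 28, 96, 140, 192, 207] → cuts [19, 34, 102, 146, 198, 213]
  IvoX (AAATC, off=3): starts [22, 43, 55, 118, 135, 215] → cuts [25, 46, 58, 121, 138, 218]

Pooled cuts: [9, 14, 19, 25, 29, 34, 46, 49, 58, 64, 69, 92, 97, 102, 105, 114, 121, 138, 141, 146, 165, 169, 186, 193, 198, 208, 213, 218, 234]

Fragment lengths:
  [0,9): 9 bp
  [9,14): 5 bp
  [14,19): 5 bp
  [19,25): 6 bp
  [25,29): 4 bp
  [29,34): 5 bp
  [34,46): 12 bp
  [46,49): 3 bp
  [49,58): 9 bp
  [58,64): 6 bp
  [64,69): 5 bp
  [69,92): 23 bp
  [92,97): 5 bp
  [97,102): 5 bp
  [102,105): 3 bp
  [105,114): 9 bp
  [114,121): 7 bp
  [121,138): 17 bp
  [138,141): 3 bp
  [141,146): 5 bp
  [146,165): 19 bp
  [165,169): 4 bp
  [169,186): 17 bp
  [186,193): 7 bp
  [193,198): 5 bp
  [198,208): 10 bp
  [208,213): 5 bp
  [213,218): 5 bp
  [218,234): 16 bp
  [234,267): 33 bp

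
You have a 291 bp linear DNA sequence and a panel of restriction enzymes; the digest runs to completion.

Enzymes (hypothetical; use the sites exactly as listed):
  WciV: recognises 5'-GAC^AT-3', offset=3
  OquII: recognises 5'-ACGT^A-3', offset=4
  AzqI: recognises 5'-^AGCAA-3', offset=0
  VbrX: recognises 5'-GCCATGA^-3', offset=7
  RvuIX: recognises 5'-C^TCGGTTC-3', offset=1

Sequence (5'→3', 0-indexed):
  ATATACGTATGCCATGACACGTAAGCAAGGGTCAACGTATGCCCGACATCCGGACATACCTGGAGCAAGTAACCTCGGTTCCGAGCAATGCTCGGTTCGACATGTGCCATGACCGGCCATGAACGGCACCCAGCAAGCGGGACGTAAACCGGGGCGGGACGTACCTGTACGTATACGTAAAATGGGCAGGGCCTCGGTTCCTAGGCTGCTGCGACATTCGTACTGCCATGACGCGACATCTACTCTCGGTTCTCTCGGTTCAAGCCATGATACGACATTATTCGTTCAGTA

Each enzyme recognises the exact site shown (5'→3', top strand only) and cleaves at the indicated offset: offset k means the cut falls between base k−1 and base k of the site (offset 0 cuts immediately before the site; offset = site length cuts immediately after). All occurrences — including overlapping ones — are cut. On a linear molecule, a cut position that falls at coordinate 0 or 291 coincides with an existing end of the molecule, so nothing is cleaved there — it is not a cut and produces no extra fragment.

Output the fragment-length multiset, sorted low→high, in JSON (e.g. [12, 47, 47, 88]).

Site scan:
  WciV GACAT/3: at [44, 52, 98, 212, 234, 273] ⇒ [47, 55, 101, 215, 237, 276]
  OquII ACGTA/4: at [4, 18, 34, 141, 158, 168, 174] ⇒ [8, 22, 38, 145, 162, 172, 178]
  AzqI AGCAA/0: at [23, 63, 83, 131] ⇒ [23, 63, 83, 131]
  VbrX GCCATGA/7: at [10, 105, 115, 224, 263] ⇒ [17, 112, 122, 231, 270]
  RvuIX CTCGGTTC/1: at [73, 90, 192, 244, 253] ⇒ [74, 91, 193, 245, 254]

Pooled cuts: [8, 17, 22, 23, 38, 47, 55, 63, 74, 83, 91, 101, 112, 122, 131, 145, 162, 172, 178, 193, 215, 231, 237, 245, 254, 270, 276]

Fragment lengths:
  [0,8): 8 bp
  [8,17): 9 bp
  [17,22): 5 bp
  [22,23): 1 bp
  [23,38): 15 bp
  [38,47): 9 bp
  [47,55): 8 bp
  [55,63): 8 bp
  [63,74): 11 bp
  [74,83): 9 bp
  [83,91): 8 bp
  [91,101): 10 bp
  [101,112): 11 bp
  [112,122): 10 bp
  [122,131): 9 bp
  [131,145): 14 bp
  [145,162): 17 bp
  [162,172): 10 bp
  [172,178): 6 bp
  [178,193): 15 bp
  [193,215): 22 bp
  [215,231): 16 bp
  [231,237): 6 bp
  [237,245): 8 bp
  [245,254): 9 bp
  [254,270): 16 bp
  [270,276): 6 bp
  [276,291): 15 bp

[1,5,6,6,6,8,8,8,8,8,9,9,9,9,9,10,10,10,11,11,14,15,15,15,16,16,17,22]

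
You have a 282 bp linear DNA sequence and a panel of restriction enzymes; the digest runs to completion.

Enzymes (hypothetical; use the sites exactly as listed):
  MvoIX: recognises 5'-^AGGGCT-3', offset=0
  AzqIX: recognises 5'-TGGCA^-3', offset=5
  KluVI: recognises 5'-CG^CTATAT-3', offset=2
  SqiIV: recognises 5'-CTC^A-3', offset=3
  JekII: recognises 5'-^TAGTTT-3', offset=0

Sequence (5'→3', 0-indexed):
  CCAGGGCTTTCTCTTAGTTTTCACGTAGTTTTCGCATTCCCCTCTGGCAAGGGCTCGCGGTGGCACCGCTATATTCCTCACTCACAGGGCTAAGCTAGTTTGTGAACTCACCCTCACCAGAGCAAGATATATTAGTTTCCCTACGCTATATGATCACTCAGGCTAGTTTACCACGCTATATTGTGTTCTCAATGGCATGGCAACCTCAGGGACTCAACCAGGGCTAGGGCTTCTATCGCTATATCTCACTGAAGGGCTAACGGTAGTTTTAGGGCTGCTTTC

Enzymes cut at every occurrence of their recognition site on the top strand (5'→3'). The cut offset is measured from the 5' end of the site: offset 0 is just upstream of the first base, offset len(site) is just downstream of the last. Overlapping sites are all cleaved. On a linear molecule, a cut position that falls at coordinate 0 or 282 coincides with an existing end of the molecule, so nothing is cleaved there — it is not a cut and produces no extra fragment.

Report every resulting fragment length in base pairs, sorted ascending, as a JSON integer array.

[2,2,3,4,4,4,5,5,5,6,6,7,7,8,9,10,11,11,11,12,12,12,13,13,14,14,15,16,17,24]

Per-enzyme occurrences:
  MvoIX AGGGCT/0: at [2, 49, 85, 219, 225, 252, 270] ⇒ [2, 49, 85, 219, 225, 252, 270]
  AzqIX TGGCA/5: at [44, 60, 192, 197] ⇒ [49, 65, 197, 202]
  KluVI CGCTATAT/2: at [66, 143, 173, 236] ⇒ [68, 145, 175, 238]
  SqiIV CTCA/3: at [76, 80, 106, 112, 156, 187, 204, 212, 244] ⇒ [79, 83, 109, 115, 159, 190, 207, 215, 247]
  JekII TAGTTT/0: at [14, 25, 95, 132, 163, 263] ⇒ [14, 25, 95, 132, 163, 263]

Pooled cuts: [2, 14, 25, 49, 65, 68, 79, 83, 85, 95, 109, 115, 132, 145, 159, 163, 175, 190, 197, 202, 207, 215, 219, 225, 238, 247, 252, 263, 270]

Fragments:
  [0,2): 2 bp
  [2,14): 12 bp
  [14,25): 11 bp
  [25,49): 24 bp
  [49,65): 16 bp
  [65,68): 3 bp
  [68,79): 11 bp
  [79,83): 4 bp
  [83,85): 2 bp
  [85,95): 10 bp
  [95,109): 14 bp
  [109,115): 6 bp
  [115,132): 17 bp
  [132,145): 13 bp
  [145,159): 14 bp
  [159,163): 4 bp
  [163,175): 12 bp
  [175,190): 15 bp
  [190,197): 7 bp
  [197,202): 5 bp
  [202,207): 5 bp
  [207,215): 8 bp
  [215,219): 4 bp
  [219,225): 6 bp
  [225,238): 13 bp
  [238,247): 9 bp
  [247,252): 5 bp
  [252,263): 11 bp
  [263,270): 7 bp
  [270,282): 12 bp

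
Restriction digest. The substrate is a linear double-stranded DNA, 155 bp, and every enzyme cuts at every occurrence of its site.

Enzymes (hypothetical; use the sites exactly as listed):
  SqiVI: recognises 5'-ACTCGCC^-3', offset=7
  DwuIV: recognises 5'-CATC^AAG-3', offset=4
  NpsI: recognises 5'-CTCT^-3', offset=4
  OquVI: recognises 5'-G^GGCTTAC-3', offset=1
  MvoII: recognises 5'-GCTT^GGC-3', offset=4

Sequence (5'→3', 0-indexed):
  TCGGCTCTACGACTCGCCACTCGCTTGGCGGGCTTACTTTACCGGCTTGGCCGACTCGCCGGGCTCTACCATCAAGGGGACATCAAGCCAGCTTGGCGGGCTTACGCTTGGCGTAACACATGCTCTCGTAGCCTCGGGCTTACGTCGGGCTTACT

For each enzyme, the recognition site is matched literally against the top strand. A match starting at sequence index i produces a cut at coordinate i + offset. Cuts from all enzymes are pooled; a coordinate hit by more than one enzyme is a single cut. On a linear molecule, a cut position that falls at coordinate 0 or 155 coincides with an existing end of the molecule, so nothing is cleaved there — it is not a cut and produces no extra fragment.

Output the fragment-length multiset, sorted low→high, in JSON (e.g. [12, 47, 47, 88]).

Site scan:
  SqiVI (ACTCGCC, off=7): starts [11, 53] → cuts [18, 60]
  DwuIV (CATCAAG, off=4): starts [69, 80] → cuts [73, 84]
  NpsI (CTCT, off=4): starts [4, 63, 122] → cuts [8, 67, 126]
  OquVI (GGGCTTAC, off=1): starts [29, 97, 135, 146] → cuts [30, 98, 136, 147]
  MvoII (GCTTGGC, off=4): starts [22, 44, 90, 105] → cuts [26, 48, 94, 109]

Pooled cuts: [8, 18, 26, 30, 48, 60, 67, 73, 84, 94, 98, 109, 126, 136, 147]

Fragment lengths:
  [0,8): 8 bp
  [8,18): 10 bp
  [18,26): 8 bp
  [26,30): 4 bp
  [30,48): 18 bp
  [48,60): 12 bp
  [60,67): 7 bp
  [67,73): 6 bp
  [73,84): 11 bp
  [84,94): 10 bp
  [94,98): 4 bp
  [98,109): 11 bp
  [109,126): 17 bp
  [126,136): 10 bp
  [136,147): 11 bp
  [147,155): 8 bp

[4,4,6,7,8,8,8,10,10,10,11,11,11,12,17,18]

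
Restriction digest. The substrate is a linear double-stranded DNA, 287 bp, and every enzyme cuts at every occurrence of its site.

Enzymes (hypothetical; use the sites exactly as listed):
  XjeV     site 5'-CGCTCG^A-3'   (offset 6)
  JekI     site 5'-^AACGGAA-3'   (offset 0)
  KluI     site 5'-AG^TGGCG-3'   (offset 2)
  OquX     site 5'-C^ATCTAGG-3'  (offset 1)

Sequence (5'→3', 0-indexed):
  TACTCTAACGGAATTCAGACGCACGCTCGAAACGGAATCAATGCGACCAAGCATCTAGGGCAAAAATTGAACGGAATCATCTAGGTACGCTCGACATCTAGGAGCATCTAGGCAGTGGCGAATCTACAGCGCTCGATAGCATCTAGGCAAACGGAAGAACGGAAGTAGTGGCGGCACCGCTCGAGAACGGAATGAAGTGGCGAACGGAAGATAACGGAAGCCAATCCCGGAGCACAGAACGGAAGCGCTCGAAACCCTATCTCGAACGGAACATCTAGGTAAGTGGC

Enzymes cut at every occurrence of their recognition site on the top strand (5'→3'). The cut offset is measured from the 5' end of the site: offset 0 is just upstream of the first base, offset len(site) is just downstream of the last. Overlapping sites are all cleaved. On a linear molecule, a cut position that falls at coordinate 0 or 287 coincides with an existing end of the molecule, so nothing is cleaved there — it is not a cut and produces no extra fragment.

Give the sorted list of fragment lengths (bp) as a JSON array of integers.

[1,2,2,5,5,6,8,8,9,9,10,10,10,11,12,13,14,15,15,15,17,20,22,23,25]

Scan for sites:
  XjeV (CGCTCGA, off=6): starts [23, 87, 129, 177, 245] → cuts [29, 93, 135, 183, 251]
  JekI (AACGGAA, off=0): starts [6, 30, 69, 149, 157, 185, 202, 212, 237, 264] → cuts [6, 30, 69, 149, 157, 185, 202, 212, 237, 264]
  KluI (AGTGGCG, off=2): starts [113, 166, 195] → cuts [115, 168, 197]
  OquX (CATCTAGG, off=1): starts [51, 77, 94, 104, 139, 271] → cuts [52, 78, 95, 105, 140, 272]

Pooled cuts: [6, 29, 30, 52, 69, 78, 93, 95, 105, 115, 135, 140, 149, 157, 168, 183, 185, 197, 202, 212, 237, 251, 264, 272]

Fragment lengths:
  [0,6): 6 bp
  [6,29): 23 bp
  [29,30): 1 bp
  [30,52): 22 bp
  [52,69): 17 bp
  [69,78): 9 bp
  [78,93): 15 bp
  [93,95): 2 bp
  [95,105): 10 bp
  [105,115): 10 bp
  [115,135): 20 bp
  [135,140): 5 bp
  [140,149): 9 bp
  [149,157): 8 bp
  [157,168): 11 bp
  [168,183): 15 bp
  [183,185): 2 bp
  [185,197): 12 bp
  [197,202): 5 bp
  [202,212): 10 bp
  [212,237): 25 bp
  [237,251): 14 bp
  [251,264): 13 bp
  [264,272): 8 bp
  [272,287): 15 bp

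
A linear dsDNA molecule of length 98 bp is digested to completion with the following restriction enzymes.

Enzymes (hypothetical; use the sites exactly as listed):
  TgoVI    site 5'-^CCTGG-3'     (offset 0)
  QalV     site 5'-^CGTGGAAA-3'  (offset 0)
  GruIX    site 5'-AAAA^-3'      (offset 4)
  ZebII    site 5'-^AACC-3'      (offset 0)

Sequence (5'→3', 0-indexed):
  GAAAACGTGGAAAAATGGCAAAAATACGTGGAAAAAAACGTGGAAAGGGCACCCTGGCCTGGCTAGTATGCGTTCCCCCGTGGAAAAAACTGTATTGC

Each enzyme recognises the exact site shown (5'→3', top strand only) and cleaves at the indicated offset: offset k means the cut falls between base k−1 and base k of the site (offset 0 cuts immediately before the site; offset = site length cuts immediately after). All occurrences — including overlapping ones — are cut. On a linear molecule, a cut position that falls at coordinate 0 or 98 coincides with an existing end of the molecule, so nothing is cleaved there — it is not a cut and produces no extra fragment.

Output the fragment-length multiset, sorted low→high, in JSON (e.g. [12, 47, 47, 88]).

[1,1,1,1,1,1,1,2,5,5,8,9,9,9,9,14,21]

Scan for sites:
  TgoVI CCTGG/0: at [52, 57] ⇒ [52, 57]
  QalV CGTGGAAA/0: at [5, 26, 38, 78] ⇒ [5, 26, 38, 78]
  GruIX AAAA/4: at [1, 10, 11, 19, 20, 31, 32, 33, 34, 83, 84, 85] ⇒ [5, 14, 15, 23, 24, 35, 36, 37, 38, 87, 88, 89]
  ZebII (AACC, off=0): no sites

Pooled cuts: [5, 14, 15, 23, 24, 26, 35, 36, 37, 38, 52, 57, 78, 87, 88, 89]

Fragment lengths:
  [0,5): 5 bp
  [5,14): 9 bp
  [14,15): 1 bp
  [15,23): 8 bp
  [23,24): 1 bp
  [24,26): 2 bp
  [26,35): 9 bp
  [35,36): 1 bp
  [36,37): 1 bp
  [37,38): 1 bp
  [38,52): 14 bp
  [52,57): 5 bp
  [57,78): 21 bp
  [78,87): 9 bp
  [87,88): 1 bp
  [88,89): 1 bp
  [89,98): 9 bp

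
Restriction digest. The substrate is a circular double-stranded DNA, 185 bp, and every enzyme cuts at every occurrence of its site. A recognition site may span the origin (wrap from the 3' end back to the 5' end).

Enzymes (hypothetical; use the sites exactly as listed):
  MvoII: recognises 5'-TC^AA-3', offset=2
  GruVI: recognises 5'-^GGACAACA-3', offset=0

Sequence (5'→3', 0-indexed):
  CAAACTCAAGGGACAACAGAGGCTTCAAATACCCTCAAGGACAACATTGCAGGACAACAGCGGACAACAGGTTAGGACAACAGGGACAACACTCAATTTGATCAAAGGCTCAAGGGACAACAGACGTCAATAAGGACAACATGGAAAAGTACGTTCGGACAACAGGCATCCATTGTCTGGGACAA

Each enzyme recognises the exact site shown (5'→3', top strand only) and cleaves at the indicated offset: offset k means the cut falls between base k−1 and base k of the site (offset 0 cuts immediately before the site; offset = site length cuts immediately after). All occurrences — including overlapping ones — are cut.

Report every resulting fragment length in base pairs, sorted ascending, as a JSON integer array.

Site scan:
  MvoII (TCAA, off=2): starts [5, 24, 34, 92, 101, 109, 126] → cuts [7, 26, 36, 94, 103, 111, 128]
  GruVI (GGACAACA, off=0): starts [10, 38, 51, 61, 74, 83, 114, 133, 156, 179] → cuts [10, 38, 51, 61, 74, 83, 114, 133, 156, 179]

Pooled cuts: [7, 10, 26, 36, 38, 51, 61, 74, 83, 94, 103, 111, 114, 128, 133, 156, 179]

Fragment lengths:
  7→10: 3 bp
  10→26: 16 bp
  26→36: 10 bp
  36→38: 2 bp
  38→51: 13 bp
  51→61: 10 bp
  61→74: 13 bp
  74→83: 9 bp
  83→94: 11 bp
  94→103: 9 bp
  103→111: 8 bp
  111→114: 3 bp
  114→128: 14 bp
  128→133: 5 bp
  133→156: 23 bp
  156→179: 23 bp
  179→7 (wrap): 185-179+7 = 13 bp

[2,3,3,5,8,9,9,10,10,11,13,13,13,14,16,23,23]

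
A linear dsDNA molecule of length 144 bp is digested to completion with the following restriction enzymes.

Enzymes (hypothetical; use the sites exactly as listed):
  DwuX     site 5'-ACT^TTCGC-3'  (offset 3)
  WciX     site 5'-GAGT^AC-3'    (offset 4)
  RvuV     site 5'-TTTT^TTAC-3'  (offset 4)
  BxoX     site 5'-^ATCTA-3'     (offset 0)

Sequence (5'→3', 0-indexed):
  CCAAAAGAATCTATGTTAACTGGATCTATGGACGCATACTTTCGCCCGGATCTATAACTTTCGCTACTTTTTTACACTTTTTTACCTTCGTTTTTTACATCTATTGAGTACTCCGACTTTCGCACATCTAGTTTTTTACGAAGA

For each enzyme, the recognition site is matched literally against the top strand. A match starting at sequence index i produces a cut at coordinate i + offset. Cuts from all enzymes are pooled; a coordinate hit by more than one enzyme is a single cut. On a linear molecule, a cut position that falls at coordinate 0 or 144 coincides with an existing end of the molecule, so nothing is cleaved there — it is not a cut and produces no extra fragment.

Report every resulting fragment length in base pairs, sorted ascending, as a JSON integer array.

Per-enzyme occurrences:
  DwuX (ACTTTCGC, off=3): starts [37, 56, 115] → cuts [40, 59, 118]
  WciX (GAGTAC, off=4): starts [105] → cuts [109]
  RvuV (TTTTTTAC, off=4): starts [67, 77, 90, 131] → cuts [71, 81, 94, 135]
  BxoX (ATCTA, off=0): starts [8, 23, 49, 98, 125] → cuts [8, 23, 49, 98, 125]

Pooled cuts: [8, 23, 40, 49, 59, 71, 81, 94, 98, 109, 118, 125, 135]

Fragment lengths:
  [0,8): 8 bp
  [8,23): 15 bp
  [23,40): 17 bp
  [40,49): 9 bp
  [49,59): 10 bp
  [59,71): 12 bp
  [71,81): 10 bp
  [81,94): 13 bp
  [94,98): 4 bp
  [98,109): 11 bp
  [109,118): 9 bp
  [118,125): 7 bp
  [125,135): 10 bp
  [135,144): 9 bp

[4,7,8,9,9,9,10,10,10,11,12,13,15,17]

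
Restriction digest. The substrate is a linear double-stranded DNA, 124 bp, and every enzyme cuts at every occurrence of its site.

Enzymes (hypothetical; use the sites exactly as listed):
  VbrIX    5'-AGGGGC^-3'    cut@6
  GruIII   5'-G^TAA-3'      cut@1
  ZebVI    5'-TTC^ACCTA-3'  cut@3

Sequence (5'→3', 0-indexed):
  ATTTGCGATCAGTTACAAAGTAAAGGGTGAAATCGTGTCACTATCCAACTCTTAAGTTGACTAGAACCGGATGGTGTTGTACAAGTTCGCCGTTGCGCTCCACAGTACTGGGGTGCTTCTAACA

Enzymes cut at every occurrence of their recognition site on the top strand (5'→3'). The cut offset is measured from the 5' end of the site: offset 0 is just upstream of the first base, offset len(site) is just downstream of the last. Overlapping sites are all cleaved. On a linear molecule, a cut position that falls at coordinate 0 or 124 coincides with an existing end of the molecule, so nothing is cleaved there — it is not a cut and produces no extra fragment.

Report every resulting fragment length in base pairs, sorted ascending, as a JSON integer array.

[20,104]

Scan for sites:
  VbrIX (AGGGGC, off=6): no sites
  GruIII (GTAA, off=1): starts [19] → cuts [20]
  ZebVI (TTCACCTA, off=3): no sites

Pooled cuts: [20]

Fragment lengths:
  [0,20): 20 bp
  [20,124): 104 bp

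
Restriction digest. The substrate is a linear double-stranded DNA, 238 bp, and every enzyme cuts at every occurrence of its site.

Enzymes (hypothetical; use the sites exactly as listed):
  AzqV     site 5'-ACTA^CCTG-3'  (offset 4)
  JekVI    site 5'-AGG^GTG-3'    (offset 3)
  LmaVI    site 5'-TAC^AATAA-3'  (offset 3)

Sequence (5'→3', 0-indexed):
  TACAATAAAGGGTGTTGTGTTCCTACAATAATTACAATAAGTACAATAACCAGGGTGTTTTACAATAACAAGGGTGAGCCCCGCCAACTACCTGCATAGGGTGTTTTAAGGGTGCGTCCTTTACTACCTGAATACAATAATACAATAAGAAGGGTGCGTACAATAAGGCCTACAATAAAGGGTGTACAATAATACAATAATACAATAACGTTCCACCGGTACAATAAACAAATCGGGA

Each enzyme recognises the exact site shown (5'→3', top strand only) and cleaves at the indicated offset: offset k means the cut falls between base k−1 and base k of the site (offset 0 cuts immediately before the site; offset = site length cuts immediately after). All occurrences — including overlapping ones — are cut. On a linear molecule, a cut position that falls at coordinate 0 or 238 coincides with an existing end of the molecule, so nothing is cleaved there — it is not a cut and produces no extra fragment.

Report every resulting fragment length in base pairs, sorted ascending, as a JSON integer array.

[3,6,8,8,8,8,8,8,9,9,9,9,10,10,10,10,11,12,15,15,16,17,19]

Scan for sites:
  AzqV (ACTACCTG, off=4): starts [86, 122] → cuts [90, 126]
  JekVI (AGGGTG, off=3): starts [8, 51, 70, 97, 108, 150, 178] → cuts [11, 54, 73, 100, 111, 153, 181]
  LmaVI (TACAATAA, off=3): starts [0, 23, 32, 41, 60, 132, 140, 158, 170, 184, 192, 200, 219] → cuts [3, 26, 35, 44, 63, 135, 143, 161, 173, 187, 195, 203, 222]

All cut coordinates (distinct, sorted): [3, 11, 26, 35, 44, 54, 63, 73, 90, 100, 111, 126, 135, 143, 153, 161, 173, 181, 187, 195, 203, 222]

Fragments:
  [0,3): 3 bp
  [3,11): 8 bp
  [11,26): 15 bp
  [26,35): 9 bp
  [35,44): 9 bp
  [44,54): 10 bp
  [54,63): 9 bp
  [63,73): 10 bp
  [73,90): 17 bp
  [90,100): 10 bp
  [100,111): 11 bp
  [111,126): 15 bp
  [126,135): 9 bp
  [135,143): 8 bp
  [143,153): 10 bp
  [153,161): 8 bp
  [161,173): 12 bp
  [173,181): 8 bp
  [181,187): 6 bp
  [187,195): 8 bp
  [195,203): 8 bp
  [203,222): 19 bp
  [222,238): 16 bp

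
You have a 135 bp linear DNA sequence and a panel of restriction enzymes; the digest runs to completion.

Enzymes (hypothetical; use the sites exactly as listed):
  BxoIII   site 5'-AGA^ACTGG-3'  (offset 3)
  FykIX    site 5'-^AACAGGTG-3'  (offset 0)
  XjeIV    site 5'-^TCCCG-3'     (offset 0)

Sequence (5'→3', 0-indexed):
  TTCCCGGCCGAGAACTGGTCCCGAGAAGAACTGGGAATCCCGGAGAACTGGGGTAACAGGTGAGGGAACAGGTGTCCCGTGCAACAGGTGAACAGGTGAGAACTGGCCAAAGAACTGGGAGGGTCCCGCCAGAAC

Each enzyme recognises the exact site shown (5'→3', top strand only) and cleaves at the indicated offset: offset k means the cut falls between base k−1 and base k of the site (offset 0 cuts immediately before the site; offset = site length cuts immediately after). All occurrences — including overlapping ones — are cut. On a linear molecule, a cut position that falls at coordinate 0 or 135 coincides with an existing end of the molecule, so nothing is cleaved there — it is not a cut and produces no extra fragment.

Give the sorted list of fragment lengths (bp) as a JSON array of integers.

Per-enzyme occurrences:
  BxoIII (AGAACTGG, off=3): starts [10, 26, 43, 98, 110] → cuts [13, 29, 46, 101, 113]
  FykIX (AACAGGTG, off=0): starts [54, 66, 82, 90] → cuts [54, 66, 82, 90]
  XjeIV (TCCCG, off=0): starts [1, 18, 37, 74, 123] → cuts [1, 18, 37, 74, 123]

Pooled cuts: [1, 13, 18, 29, 37, 46, 54, 66, 74, 82, 90, 101, 113, 123]

Fragment lengths:
  [0,1): 1 bp
  [1,13): 12 bp
  [13,18): 5 bp
  [18,29): 11 bp
  [29,37): 8 bp
  [37,46): 9 bp
  [46,54): 8 bp
  [54,66): 12 bp
  [66,74): 8 bp
  [74,82): 8 bp
  [82,90): 8 bp
  [90,101): 11 bp
  [101,113): 12 bp
  [113,123): 10 bp
  [123,135): 12 bp

[1,5,8,8,8,8,8,9,10,11,11,12,12,12,12]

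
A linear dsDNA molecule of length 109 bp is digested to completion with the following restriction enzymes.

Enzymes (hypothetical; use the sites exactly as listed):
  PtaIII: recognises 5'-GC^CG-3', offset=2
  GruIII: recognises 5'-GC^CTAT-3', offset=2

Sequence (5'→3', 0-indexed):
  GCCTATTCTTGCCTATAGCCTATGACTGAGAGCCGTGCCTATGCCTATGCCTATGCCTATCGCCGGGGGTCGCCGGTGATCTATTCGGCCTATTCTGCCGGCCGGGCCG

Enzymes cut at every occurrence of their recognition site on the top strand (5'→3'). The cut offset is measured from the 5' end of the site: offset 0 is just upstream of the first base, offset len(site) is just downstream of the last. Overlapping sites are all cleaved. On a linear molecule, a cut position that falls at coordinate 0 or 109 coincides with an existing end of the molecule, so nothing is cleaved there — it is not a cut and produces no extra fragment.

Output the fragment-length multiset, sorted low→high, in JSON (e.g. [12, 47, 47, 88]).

[2,2,4,5,5,6,6,6,7,7,9,10,10,14,16]

Scan for sites:
  PtaIII GCCG/2: at [31, 61, 71, 96, 100, 105] ⇒ [33, 63, 73, 98, 102, 107]
  GruIII GCCTAT/2: at [0, 10, 17, 36, 42, 48, 54, 87] ⇒ [2, 12, 19, 38, 44, 50, 56, 89]

All cut coordinates (distinct, sorted): [2, 12, 19, 33, 38, 44, 50, 56, 63, 73, 89, 98, 102, 107]

Fragments:
  [0,2): 2 bp
  [2,12): 10 bp
  [12,19): 7 bp
  [19,33): 14 bp
  [33,38): 5 bp
  [38,44): 6 bp
  [44,50): 6 bp
  [50,56): 6 bp
  [56,63): 7 bp
  [63,73): 10 bp
  [73,89): 16 bp
  [89,98): 9 bp
  [98,102): 4 bp
  [102,107): 5 bp
  [107,109): 2 bp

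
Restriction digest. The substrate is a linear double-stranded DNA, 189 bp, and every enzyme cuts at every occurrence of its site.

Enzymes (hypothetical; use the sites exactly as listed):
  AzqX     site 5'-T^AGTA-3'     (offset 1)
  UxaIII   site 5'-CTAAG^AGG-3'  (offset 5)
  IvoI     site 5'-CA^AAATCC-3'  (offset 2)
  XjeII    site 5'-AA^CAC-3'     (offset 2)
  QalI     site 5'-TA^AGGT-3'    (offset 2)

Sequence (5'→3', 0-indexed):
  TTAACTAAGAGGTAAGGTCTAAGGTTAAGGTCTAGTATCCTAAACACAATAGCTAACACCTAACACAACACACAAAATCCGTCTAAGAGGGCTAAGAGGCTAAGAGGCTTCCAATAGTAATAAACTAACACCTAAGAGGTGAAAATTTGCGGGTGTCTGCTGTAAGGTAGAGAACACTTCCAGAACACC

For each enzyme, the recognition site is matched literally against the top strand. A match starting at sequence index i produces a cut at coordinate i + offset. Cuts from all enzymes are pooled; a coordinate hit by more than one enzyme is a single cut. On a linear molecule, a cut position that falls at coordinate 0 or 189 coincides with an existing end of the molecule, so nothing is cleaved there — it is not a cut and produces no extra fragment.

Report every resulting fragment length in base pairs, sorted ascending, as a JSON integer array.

Site scan:
  AzqX TAGTA/1: at [32, 114] ⇒ [33, 115]
  UxaIII CTAAGAGG/5: at [4, 82, 91, 99, 131] ⇒ [9, 87, 96, 104, 136]
  IvoI CAAAATCC/2: at [72] ⇒ [74]
  XjeII AACAC/2: at [42, 54, 61, 66, 126, 172, 183] ⇒ [44, 56, 63, 68, 128, 174, 185]
  QalI TAAGGT/2: at [12, 19, 25, 162] ⇒ [14, 21, 27, 164]

All cut coordinates (distinct, sorted): [9, 14, 21, 27, 33, 44, 56, 63, 68, 74, 87, 96, 104, 115, 128, 136, 164, 174, 185]

Fragment lengths:
  [0,9): 9 bp
  [9,14): 5 bp
  [14,21): 7 bp
  [21,27): 6 bp
  [27,33): 6 bp
  [33,44): 11 bp
  [44,56): 12 bp
  [56,63): 7 bp
  [63,68): 5 bp
  [68,74): 6 bp
  [74,87): 13 bp
  [87,96): 9 bp
  [96,104): 8 bp
  [104,115): 11 bp
  [115,128): 13 bp
  [128,136): 8 bp
  [136,164): 28 bp
  [164,174): 10 bp
  [174,185): 11 bp
  [185,189): 4 bp

[4,5,5,6,6,6,7,7,8,8,9,9,10,11,11,11,12,13,13,28]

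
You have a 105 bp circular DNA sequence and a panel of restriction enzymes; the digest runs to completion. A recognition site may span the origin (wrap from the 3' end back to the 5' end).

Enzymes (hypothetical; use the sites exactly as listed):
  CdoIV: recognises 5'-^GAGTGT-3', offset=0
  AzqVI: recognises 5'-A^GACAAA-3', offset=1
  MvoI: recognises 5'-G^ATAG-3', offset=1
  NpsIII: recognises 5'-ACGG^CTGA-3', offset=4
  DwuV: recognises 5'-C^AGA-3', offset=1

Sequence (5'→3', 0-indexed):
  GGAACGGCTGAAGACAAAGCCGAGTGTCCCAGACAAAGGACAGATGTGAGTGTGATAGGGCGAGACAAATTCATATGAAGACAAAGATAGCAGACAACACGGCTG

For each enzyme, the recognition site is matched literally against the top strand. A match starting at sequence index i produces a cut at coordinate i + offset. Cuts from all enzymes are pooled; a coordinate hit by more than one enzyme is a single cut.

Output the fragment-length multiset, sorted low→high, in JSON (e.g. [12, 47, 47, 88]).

Site scan:
  CdoIV GAGTGT/0: at [21, 47] ⇒ [21, 47]
  AzqVI AGACAAA/1: at [11, 30, 62, 78] ⇒ [12, 31, 63, 79]
  MvoI GATAG/1: at [53, 85] ⇒ [54, 86]
  NpsIII ACGGCTGA/4: at [3] ⇒ [7]
  DwuV CAGA/1: at [29, 40, 90] ⇒ [30, 41, 91]

Pooled cuts: [7, 12, 21, 30, 31, 41, 47, 54, 63, 79, 86, 91]

Fragments:
  7→12: 5 bp
  12→21: 9 bp
  21→30: 9 bp
  30→31: 1 bp
  31→41: 10 bp
  41→47: 6 bp
  47→54: 7 bp
  54→63: 9 bp
  63→79: 16 bp
  79→86: 7 bp
  86→91: 5 bp
  91→7 (wrap): 105-91+7 = 21 bp

[1,5,5,6,7,7,9,9,9,10,16,21]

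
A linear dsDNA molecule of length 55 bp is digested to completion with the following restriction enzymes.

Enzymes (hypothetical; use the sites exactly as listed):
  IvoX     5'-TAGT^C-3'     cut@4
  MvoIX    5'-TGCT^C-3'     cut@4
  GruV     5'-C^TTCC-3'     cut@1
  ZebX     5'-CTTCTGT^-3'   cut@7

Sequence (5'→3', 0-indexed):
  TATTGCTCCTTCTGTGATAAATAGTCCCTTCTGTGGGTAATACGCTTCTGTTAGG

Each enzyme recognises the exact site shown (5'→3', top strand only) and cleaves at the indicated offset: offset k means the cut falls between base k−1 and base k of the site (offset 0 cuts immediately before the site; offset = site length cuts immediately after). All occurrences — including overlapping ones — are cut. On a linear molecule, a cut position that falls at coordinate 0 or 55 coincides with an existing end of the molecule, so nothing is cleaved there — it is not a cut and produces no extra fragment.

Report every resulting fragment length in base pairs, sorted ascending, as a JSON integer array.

Site scan:
  IvoX (TAGTC, off=4): starts [21] → cuts [25]
  MvoIX (TGCTC, off=4): starts [3] → cuts [7]
  GruV (CTTCC, off=1): no sites
  ZebX (CTTCTGT, off=7): starts [8, 27, 44] → cuts [15, 34, 51]

Pooled cuts: [7, 15, 25, 34, 51]

Fragments:
  [0,7): 7 bp
  [7,15): 8 bp
  [15,25): 10 bp
  [25,34): 9 bp
  [34,51): 17 bp
  [51,55): 4 bp

[4,7,8,9,10,17]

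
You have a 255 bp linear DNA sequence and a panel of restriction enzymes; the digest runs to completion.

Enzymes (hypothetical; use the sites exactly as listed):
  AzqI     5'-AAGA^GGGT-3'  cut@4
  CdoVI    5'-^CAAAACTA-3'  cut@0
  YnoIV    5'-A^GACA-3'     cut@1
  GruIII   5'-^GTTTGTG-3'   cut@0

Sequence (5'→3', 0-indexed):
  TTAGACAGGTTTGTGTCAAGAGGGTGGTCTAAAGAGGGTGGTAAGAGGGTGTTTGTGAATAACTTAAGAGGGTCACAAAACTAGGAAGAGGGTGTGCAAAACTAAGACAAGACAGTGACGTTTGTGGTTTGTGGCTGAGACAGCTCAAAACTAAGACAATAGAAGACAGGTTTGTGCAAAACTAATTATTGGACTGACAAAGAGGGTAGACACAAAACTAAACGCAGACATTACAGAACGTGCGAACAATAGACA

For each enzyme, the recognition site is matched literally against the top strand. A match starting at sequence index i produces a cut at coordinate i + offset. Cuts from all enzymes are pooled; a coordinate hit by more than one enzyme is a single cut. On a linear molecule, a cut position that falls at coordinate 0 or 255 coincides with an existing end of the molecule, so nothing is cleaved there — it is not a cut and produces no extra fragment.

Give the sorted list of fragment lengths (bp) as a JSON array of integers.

[3,4,4,4,5,5,5,5,6,7,7,7,7,9,9,9,10,11,12,13,14,14,14,19,25,27]

Per-enzyme occurrences:
  AzqI AAGAGGGT/4: at [17, 31, 42, 65, 85, 199] ⇒ [21, 35, 46, 69, 89, 203]
  CdoVI CAAAACTA/0: at [75, 96, 145, 176, 212] ⇒ [75, 96, 145, 176, 212]
  YnoIV AGACA/1: at [2, 104, 109, 137, 153, 163, 207, 225, 250] ⇒ [3, 105, 110, 138, 154, 164, 208, 226, 251]
  GruIII GTTTGTG/0: at [8, 50, 119, 126, 169] ⇒ [8, 50, 119, 126, 169]

Pooled cuts: [3, 8, 21, 35, 46, 50, 69, 75, 89, 96, 105, 110, 119, 126, 138, 145, 154, 164, 169, 176, 203, 208, 212, 226, 251]

Fragment lengths:
  [0,3): 3 bp
  [3,8): 5 bp
  [8,21): 13 bp
  [21,35): 14 bp
  [35,46): 11 bp
  [46,50): 4 bp
  [50,69): 19 bp
  [69,75): 6 bp
  [75,89): 14 bp
  [89,96): 7 bp
  [96,105): 9 bp
  [105,110): 5 bp
  [110,119): 9 bp
  [119,126): 7 bp
  [126,138): 12 bp
  [138,145): 7 bp
  [145,154): 9 bp
  [154,164): 10 bp
  [164,169): 5 bp
  [169,176): 7 bp
  [176,203): 27 bp
  [203,208): 5 bp
  [208,212): 4 bp
  [212,226): 14 bp
  [226,251): 25 bp
  [251,255): 4 bp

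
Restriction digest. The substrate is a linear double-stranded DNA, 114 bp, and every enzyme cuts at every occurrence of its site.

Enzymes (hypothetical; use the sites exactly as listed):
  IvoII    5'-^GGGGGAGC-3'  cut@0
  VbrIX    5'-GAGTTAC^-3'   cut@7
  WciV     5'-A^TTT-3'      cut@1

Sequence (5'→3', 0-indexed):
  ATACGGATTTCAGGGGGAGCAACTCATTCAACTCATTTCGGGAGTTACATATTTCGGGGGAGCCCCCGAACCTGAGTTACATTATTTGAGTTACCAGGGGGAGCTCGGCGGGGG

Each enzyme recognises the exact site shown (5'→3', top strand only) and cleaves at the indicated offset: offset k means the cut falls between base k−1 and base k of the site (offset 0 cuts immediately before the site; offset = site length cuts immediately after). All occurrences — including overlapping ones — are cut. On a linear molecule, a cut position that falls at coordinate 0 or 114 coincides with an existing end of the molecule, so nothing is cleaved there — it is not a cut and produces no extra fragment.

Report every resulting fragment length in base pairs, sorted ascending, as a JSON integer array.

[2,3,4,4,5,7,10,13,18,23,25]

Per-enzyme occurrences:
  IvoII (GGGGGAGC, off=0): starts [12, 55, 96] → cuts [12, 55, 96]
  VbrIX (GAGTTAC, off=7): starts [41, 73, 87] → cuts [48, 80, 94]
  WciV (ATTT, off=1): starts [6, 34, 50, 83] → cuts [7, 35, 51, 84]

Pooled cuts: [7, 12, 35, 48, 51, 55, 80, 84, 94, 96]

Fragments:
  [0,7): 7 bp
  [7,12): 5 bp
  [12,35): 23 bp
  [35,48): 13 bp
  [48,51): 3 bp
  [51,55): 4 bp
  [55,80): 25 bp
  [80,84): 4 bp
  [84,94): 10 bp
  [94,96): 2 bp
  [96,114): 18 bp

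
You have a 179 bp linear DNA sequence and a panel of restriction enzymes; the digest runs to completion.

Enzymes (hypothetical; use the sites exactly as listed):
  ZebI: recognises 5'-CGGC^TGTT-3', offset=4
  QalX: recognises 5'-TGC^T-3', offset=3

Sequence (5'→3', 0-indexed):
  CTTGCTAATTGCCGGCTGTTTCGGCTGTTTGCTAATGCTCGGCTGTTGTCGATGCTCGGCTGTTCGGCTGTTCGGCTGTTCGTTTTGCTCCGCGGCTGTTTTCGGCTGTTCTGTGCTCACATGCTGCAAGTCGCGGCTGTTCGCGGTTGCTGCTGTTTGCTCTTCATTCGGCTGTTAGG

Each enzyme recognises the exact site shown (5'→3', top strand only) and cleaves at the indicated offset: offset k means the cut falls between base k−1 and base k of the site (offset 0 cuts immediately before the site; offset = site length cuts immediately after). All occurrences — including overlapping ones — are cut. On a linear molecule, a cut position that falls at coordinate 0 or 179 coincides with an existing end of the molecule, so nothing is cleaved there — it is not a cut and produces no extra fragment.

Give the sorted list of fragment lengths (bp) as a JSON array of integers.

[3,5,5,5,6,7,7,7,8,8,8,8,9,10,10,11,12,12,12,13,13]

Site scan:
  ZebI (CGGCTGTT, off=4): starts [12, 21, 39, 56, 64, 72, 92, 102, 133, 168] → cuts [16, 25, 43, 60, 68, 76, 96, 106, 137, 172]
  QalX (TGCT, off=3): starts [2, 29, 35, 52, 85, 113, 121, 147, 150, 157] → cuts [5, 32, 38, 55, 88, 116, 124, 150, 153, 160]

All cut coordinates (distinct, sorted): [5, 16, 25, 32, 38, 43, 55, 60, 68, 76, 88, 96, 106, 116, 124, 137, 150, 153, 160, 172]

Fragment lengths:
  [0,5): 5 bp
  [5,16): 11 bp
  [16,25): 9 bp
  [25,32): 7 bp
  [32,38): 6 bp
  [38,43): 5 bp
  [43,55): 12 bp
  [55,60): 5 bp
  [60,68): 8 bp
  [68,76): 8 bp
  [76,88): 12 bp
  [88,96): 8 bp
  [96,106): 10 bp
  [106,116): 10 bp
  [116,124): 8 bp
  [124,137): 13 bp
  [137,150): 13 bp
  [150,153): 3 bp
  [153,160): 7 bp
  [160,172): 12 bp
  [172,179): 7 bp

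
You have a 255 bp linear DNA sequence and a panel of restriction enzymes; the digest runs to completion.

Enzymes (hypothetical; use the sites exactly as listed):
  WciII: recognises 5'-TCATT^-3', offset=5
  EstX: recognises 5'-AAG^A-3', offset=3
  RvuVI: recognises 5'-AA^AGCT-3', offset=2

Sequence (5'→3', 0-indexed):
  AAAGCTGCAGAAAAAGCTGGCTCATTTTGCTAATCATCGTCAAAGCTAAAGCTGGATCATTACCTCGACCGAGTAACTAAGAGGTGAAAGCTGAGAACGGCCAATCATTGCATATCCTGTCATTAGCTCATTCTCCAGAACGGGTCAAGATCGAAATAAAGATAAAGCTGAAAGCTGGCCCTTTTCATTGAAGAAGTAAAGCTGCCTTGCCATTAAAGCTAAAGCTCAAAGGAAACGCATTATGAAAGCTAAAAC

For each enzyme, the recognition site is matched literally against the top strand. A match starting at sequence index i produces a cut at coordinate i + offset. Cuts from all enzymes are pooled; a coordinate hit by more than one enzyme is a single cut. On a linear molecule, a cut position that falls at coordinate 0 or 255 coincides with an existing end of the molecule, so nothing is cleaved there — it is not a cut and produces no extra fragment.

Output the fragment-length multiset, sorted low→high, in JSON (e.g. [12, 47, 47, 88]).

Scan for sites:
  WciII (TCATT, off=5): starts [21, 56, 104, 119, 127, 184] → cuts [26, 61, 109, 124, 132, 189]
  EstX (AAGA, off=3): starts [78, 146, 158, 190] → cuts [81, 149, 161, 193]
  RvuVI (AAAGCT, off=2): starts [0, 12, 41, 47, 86, 163, 170, 197, 214, 220, 244] → cuts [2, 14, 43, 49, 88, 165, 172, 199, 216, 222, 246]

All cut coordinates (distinct, sorted): [2, 14, 26, 43, 49, 61, 81, 88, 109, 124, 132, 149, 161, 165, 172, 189, 193, 199, 216, 222, 246]

Fragments:
  [0,2): 2 bp
  [2,14): 12 bp
  [14,26): 12 bp
  [26,43): 17 bp
  [43,49): 6 bp
  [49,61): 12 bp
  [61,81): 20 bp
  [81,88): 7 bp
  [88,109): 21 bp
  [109,124): 15 bp
  [124,132): 8 bp
  [132,149): 17 bp
  [149,161): 12 bp
  [161,165): 4 bp
  [165,172): 7 bp
  [172,189): 17 bp
  [189,193): 4 bp
  [193,199): 6 bp
  [199,216): 17 bp
  [216,222): 6 bp
  [222,246): 24 bp
  [246,255): 9 bp

[2,4,4,6,6,6,7,7,8,9,12,12,12,12,15,17,17,17,17,20,21,24]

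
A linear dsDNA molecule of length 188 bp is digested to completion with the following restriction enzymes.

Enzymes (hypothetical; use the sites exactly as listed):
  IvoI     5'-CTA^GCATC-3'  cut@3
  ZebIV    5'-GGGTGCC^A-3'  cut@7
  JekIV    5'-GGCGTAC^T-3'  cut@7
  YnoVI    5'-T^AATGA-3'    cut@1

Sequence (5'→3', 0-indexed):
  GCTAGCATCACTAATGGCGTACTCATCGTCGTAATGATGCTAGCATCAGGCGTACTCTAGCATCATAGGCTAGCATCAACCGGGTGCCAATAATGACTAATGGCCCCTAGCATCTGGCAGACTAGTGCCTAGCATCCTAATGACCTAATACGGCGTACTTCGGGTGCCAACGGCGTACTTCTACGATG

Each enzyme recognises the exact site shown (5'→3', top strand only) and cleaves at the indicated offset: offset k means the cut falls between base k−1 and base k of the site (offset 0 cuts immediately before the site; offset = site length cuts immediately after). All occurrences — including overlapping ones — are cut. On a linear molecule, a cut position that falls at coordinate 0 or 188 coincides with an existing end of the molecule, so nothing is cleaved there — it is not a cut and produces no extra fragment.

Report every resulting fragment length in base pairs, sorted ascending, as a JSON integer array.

Scan for sites:
  IvoI (CTAGCATC, off=3): starts [1, 39, 56, 69, 106, 128] → cuts [4, 42, 59, 72, 109, 131]
  ZebIV (GGGTGCCA, off=7): starts [81, 161] → cuts [88, 168]
  JekIV (GGCGTACT, off=7): starts [15, 48, 151, 171] → cuts [22, 55, 158, 178]
  YnoVI (TAATGA, off=1): starts [31, 90, 137] → cuts [32, 91, 138]

All cut coordinates (distinct, sorted): [4, 22, 32, 42, 55, 59, 72, 88, 91, 109, 131, 138, 158, 168, 178]

Fragments:
  [0,4): 4 bp
  [4,22): 18 bp
  [22,32): 10 bp
  [32,42): 10 bp
  [42,55): 13 bp
  [55,59): 4 bp
  [59,72): 13 bp
  [72,88): 16 bp
  [88,91): 3 bp
  [91,109): 18 bp
  [109,131): 22 bp
  [131,138): 7 bp
  [138,158): 20 bp
  [158,168): 10 bp
  [168,178): 10 bp
  [178,188): 10 bp

[3,4,4,7,10,10,10,10,10,13,13,16,18,18,20,22]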